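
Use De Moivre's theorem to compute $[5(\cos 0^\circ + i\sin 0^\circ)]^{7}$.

By De Moivre: z^n = r^n(cos(nθ) + i sin(nθ))
= 5^7(cos(7*0°) + i sin(7*0°))
= 78125(cos 0° + i sin 0°)
= 78125


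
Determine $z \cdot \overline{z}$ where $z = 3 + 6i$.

z * conjugate(z) = |z|^2 = a^2 + b^2
= 3^2 + 6^2 = 45


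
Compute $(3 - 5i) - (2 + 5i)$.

(3 - 2) + (-5 - 5)i = 1 - 10i


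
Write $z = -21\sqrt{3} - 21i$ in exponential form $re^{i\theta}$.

r = |z| = sqrt((-21*sqrt(3))^2 + (-21)^2) = sqrt(1323 + 441) = sqrt(1764) = 42
θ = arctan(b/a) = arctan(-21/-36.3731) (quadrant-adjusted) = 210° = 7π/6
z = 42e^(i*7π/6)


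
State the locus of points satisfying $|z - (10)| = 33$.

|z - z0| = r describes a circle centered at z0 with radius r
Here z0 = 10 and r = 33
Locus: Circle centered at (10, 0) with radius 33


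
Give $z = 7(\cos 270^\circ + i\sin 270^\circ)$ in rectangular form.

a = r cos θ = 7 * 0 = 0
b = r sin θ = 7 * -1 = -7
z = -7i


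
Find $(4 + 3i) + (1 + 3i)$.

(4 + 1) + (3 + 3)i = 5 + 6i


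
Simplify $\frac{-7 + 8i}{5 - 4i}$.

Multiply numerator and denominator by conjugate (5 + 4i):
= (-7 + 8i)(5 + 4i) / (5^2 + (-4)^2)
= (-67 + 12i) / 41
= -67/41 + (12/41)i


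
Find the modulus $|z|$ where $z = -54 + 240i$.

|z| = sqrt(a^2 + b^2) = sqrt((-54)^2 + 240^2) = sqrt(60516) = 246


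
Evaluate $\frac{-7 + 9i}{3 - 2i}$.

Multiply numerator and denominator by conjugate (3 + 2i):
= (-7 + 9i)(3 + 2i) / (3^2 + (-2)^2)
= (-39 + 13i) / 13
= -3 + i


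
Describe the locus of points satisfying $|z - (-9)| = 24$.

|z - z0| = r describes a circle centered at z0 with radius r
Here z0 = -9 and r = 24
Locus: Circle centered at (-9, 0) with radius 24


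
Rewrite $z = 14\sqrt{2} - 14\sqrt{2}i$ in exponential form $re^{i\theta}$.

r = |z| = sqrt((14*sqrt(2))^2 + (-14*sqrt(2))^2) = sqrt(392 + 392) = sqrt(784) = 28
θ = arctan(b/a) = arctan(-19.799/19.799) (quadrant-adjusted) = -45° = -π/4
z = 28e^(-i*π/4)


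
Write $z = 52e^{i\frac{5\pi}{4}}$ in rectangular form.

a = r cos θ = 52 * -sqrt(2)/2 = -26*sqrt(2)
b = r sin θ = 52 * -sqrt(2)/2 = -26*sqrt(2)
z = -26*sqrt(2) - 26*sqrt(2)i


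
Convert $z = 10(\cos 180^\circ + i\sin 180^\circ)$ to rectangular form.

a = r cos θ = 10 * -1 = -10
b = r sin θ = 10 * 0 = 0
z = -10


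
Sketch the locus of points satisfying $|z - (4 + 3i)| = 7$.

|z - z0| = r describes a circle centered at z0 with radius r
Here z0 = 4 + 3i and r = 7
Locus: Circle centered at (4, 3) with radius 7


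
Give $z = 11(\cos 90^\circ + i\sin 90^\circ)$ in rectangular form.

a = r cos θ = 11 * 0 = 0
b = r sin θ = 11 * 1 = 11
z = 11i


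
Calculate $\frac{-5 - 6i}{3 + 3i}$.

Multiply numerator and denominator by conjugate (3 - 3i):
= (-5 - 6i)(3 - 3i) / (3^2 + 3^2)
= (-33 - 3i) / 18
Divide through by 3: (-11 - i) / 6
= -11/6 - (1/6)i


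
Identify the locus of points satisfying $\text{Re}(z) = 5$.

Re(z) = x where z = x + yi; the equation x = 5 is satisfied by all points with that x-coordinate
Locus: Vertical line x = 5


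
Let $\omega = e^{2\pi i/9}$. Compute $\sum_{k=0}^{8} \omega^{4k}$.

Let ζ = ω^4 = e^(2πi·4/9). Since 9 ∤ 4, ζ ≠ 1.
Sum = Σ_{k=0}^{8} ζ^k = (ζ^9 - 1)/(ζ - 1) = (ω^{4·9} - 1)/(ζ - 1) = (1 - 1)/(ζ - 1) = 0


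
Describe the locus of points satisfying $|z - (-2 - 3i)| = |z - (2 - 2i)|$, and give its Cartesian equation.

|z - z1| = |z - z2| means z is equidistant from z1 and z2,
i.e. the perpendicular bisector of the segment from (-2, -3) to (2, -2) (midpoint (0, -5/2)).
With z = x + yi, square both sides:
(x - (-2))^2 + (y - (-3))^2 = (x - 2)^2 + (y - (-2))^2
The x^2 and y^2 terms cancel: 8x + 2y = 8 - 13 = -5
Simplify: 8x + 2y = -5
Locus: Perpendicular bisector of the segment from (-2, -3) to (2, -2): the line 8x + 2y = -5


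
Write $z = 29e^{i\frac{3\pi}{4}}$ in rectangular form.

a = r cos θ = 29 * -sqrt(2)/2 = -29*sqrt(2)/2
b = r sin θ = 29 * sqrt(2)/2 = 29*sqrt(2)/2
z = -29*sqrt(2)/2 + (29*sqrt(2)/2)i


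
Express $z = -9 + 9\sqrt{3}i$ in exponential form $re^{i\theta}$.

r = |z| = sqrt((-9)^2 + (9*sqrt(3))^2) = sqrt(81 + 243) = sqrt(324) = 18
θ = arctan(b/a) = arctan(15.5885/-9) (quadrant-adjusted) = 120° = 2π/3
z = 18e^(i*2π/3)


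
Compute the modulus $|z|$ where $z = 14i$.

|z| = sqrt(a^2 + b^2) = sqrt(0^2 + 14^2) = sqrt(196) = 14


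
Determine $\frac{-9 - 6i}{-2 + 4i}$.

Multiply numerator and denominator by conjugate (-2 - 4i):
= (-9 - 6i)(-2 - 4i) / ((-2)^2 + 4^2)
= (-6 + 48i) / 20
Divide through by 2: (-3 + 24i) / 10
= -3/10 + (12/5)i


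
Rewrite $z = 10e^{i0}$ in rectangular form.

a = r cos θ = 10 * 1 = 10
b = r sin θ = 10 * 0 = 0
z = 10


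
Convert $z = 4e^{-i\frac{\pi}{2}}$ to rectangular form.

a = r cos θ = 4 * 0 = 0
b = r sin θ = 4 * -1 = -4
z = -4i


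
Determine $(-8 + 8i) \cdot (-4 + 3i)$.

(a1*a2 - b1*b2) + (a1*b2 + b1*a2)i
= (32 - 24) + (-24 + (-32))i
= 8 - 56i


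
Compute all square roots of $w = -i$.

|w| = 1, arg(w) = 270°
Root modulus = 1^(1/2) = 1
Root arguments: θ_k = (270° + 360°k)/2 for k = 0, 1, ..., 1
Roots: -sqrt(2)/2 + (sqrt(2)/2)i, sqrt(2)/2 - (sqrt(2)/2)i


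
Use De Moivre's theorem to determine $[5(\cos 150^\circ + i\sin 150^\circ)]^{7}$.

By De Moivre: z^n = r^n(cos(nθ) + i sin(nθ))
= 5^7(cos(7*150°) + i sin(7*150°))
= 78125(cos 330° + i sin 330°)
= 78125*sqrt(3)/2 - (78125/2)i


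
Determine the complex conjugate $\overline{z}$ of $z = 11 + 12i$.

If z = a + bi, then conjugate(z) = a - bi
conjugate(11 + 12i) = 11 - 12i


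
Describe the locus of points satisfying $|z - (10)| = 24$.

|z - z0| = r describes a circle centered at z0 with radius r
Here z0 = 10 and r = 24
Locus: Circle centered at (10, 0) with radius 24


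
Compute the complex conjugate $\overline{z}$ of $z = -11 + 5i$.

If z = a + bi, then conjugate(z) = a - bi
conjugate(-11 + 5i) = -11 - 5i


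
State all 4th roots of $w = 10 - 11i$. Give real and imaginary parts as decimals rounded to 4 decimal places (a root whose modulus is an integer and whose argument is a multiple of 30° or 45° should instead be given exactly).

|w| = sqrt(221) ≈ 14.866069, arg(w) ≈ 312.273689°
Root modulus = sqrt(221)^(1/4) ≈ 1.963582
Root arguments: θ_k = (arg(w) + 360°k)/4 for k = 0, 1, ..., 3
Compute each root as (root modulus)(cos θ_k + i sin θ_k) using full-precision intermediates, then round to 4 decimal places.
Roots: 0.4060 + 1.9212i, -1.9212 + 0.4060i, -0.4060 - 1.9212i, 1.9212 - 0.4060i


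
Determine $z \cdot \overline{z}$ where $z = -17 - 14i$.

z * conjugate(z) = |z|^2 = a^2 + b^2
= (-17)^2 + (-14)^2 = 485


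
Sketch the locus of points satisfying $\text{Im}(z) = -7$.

Im(z) = y where z = x + yi; the equation y = -7 is satisfied by all points with that y-coordinate
Locus: Horizontal line y = -7


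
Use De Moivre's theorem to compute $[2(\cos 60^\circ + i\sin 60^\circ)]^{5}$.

By De Moivre: z^n = r^n(cos(nθ) + i sin(nθ))
= 2^5(cos(5*60°) + i sin(5*60°))
= 32(cos 300° + i sin 300°)
= 16 - 16*sqrt(3)i


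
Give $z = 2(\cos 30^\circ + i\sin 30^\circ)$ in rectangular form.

a = r cos θ = 2 * sqrt(3)/2 = sqrt(3)
b = r sin θ = 2 * 1/2 = 1
z = sqrt(3) + i


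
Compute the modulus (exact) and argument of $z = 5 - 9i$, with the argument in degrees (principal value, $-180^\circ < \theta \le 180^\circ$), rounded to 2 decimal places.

|z| = sqrt(5^2 + (-9)^2) = sqrt(106)
arg(z) = arctan(b/a) = arctan(-9/5) (quadrant-adjusted) = -60.95°


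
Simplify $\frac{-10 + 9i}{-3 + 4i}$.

Multiply numerator and denominator by conjugate (-3 - 4i):
= (-10 + 9i)(-3 - 4i) / ((-3)^2 + 4^2)
= (66 + 13i) / 25
= 66/25 + (13/25)i


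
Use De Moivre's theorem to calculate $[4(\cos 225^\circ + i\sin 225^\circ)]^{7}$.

By De Moivre: z^n = r^n(cos(nθ) + i sin(nθ))
= 4^7(cos(7*225°) + i sin(7*225°))
= 16384(cos 135° + i sin 135°)
= -8192*sqrt(2) + 8192*sqrt(2)i


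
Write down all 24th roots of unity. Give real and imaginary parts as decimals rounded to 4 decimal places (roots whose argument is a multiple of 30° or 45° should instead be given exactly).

ω_k = e^(2πik/24) = cos(2πk/24) + i sin(2πk/24) for k = 0, 1, ..., 23
Roots: 1, 0.9659 + 0.2588i, sqrt(3)/2 + (1/2)i, sqrt(2)/2 + (sqrt(2)/2)i, 1/2 + (sqrt(3)/2)i, 0.2588 + 0.9659i, i, -0.2588 + 0.9659i, -1/2 + (sqrt(3)/2)i, -sqrt(2)/2 + (sqrt(2)/2)i, -sqrt(3)/2 + (1/2)i, -0.9659 + 0.2588i, -1, -0.9659 - 0.2588i, -sqrt(3)/2 - (1/2)i, -sqrt(2)/2 - (sqrt(2)/2)i, -1/2 - (sqrt(3)/2)i, -0.2588 - 0.9659i, -i, 0.2588 - 0.9659i, 1/2 - (sqrt(3)/2)i, sqrt(2)/2 - (sqrt(2)/2)i, sqrt(3)/2 - (1/2)i, 0.9659 - 0.2588i


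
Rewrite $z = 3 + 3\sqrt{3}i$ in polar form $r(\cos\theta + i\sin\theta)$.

r = |z| = sqrt(a^2 + b^2) = sqrt((3)^2 + (3*sqrt(3))^2) = sqrt(9 + 27) = sqrt(36) = 6
θ = arctan(b/a) = arctan(5.1962/3) (quadrant-adjusted) = 60°
z = 6(cos 60° + i sin 60°)


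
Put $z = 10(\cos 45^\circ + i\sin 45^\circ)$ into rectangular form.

a = r cos θ = 10 * sqrt(2)/2 = 5*sqrt(2)
b = r sin θ = 10 * sqrt(2)/2 = 5*sqrt(2)
z = 5*sqrt(2) + 5*sqrt(2)i


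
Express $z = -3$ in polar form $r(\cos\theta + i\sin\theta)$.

r = |z| = sqrt(a^2 + b^2) = sqrt((-3)^2 + (0)^2) = sqrt(9 + 0) = sqrt(9) = 3
b = 0 and a < 0, so z lies on the negative real axis: θ = 180°
z = 3(cos 180° + i sin 180°)


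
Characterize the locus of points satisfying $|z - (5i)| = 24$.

|z - z0| = r describes a circle centered at z0 with radius r
Here z0 = 5i and r = 24
Locus: Circle centered at (0, 5) with radius 24


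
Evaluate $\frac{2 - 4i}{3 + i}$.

Multiply numerator and denominator by conjugate (3 - i):
= (2 - 4i)(3 - i) / (3^2 + 1^2)
= (2 - 14i) / 10
Divide through by 2: (1 - 7i) / 5
= 1/5 - (7/5)i


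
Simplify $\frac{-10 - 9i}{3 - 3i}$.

Multiply numerator and denominator by conjugate (3 + 3i):
= (-10 - 9i)(3 + 3i) / (3^2 + (-3)^2)
= (-3 - 57i) / 18
Divide through by 3: (-1 - 19i) / 6
= -1/6 - (19/6)i


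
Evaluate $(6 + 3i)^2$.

(a + bi)^2 = a^2 - b^2 + 2abi
= 6^2 - 3^2 + 2*6*3i
= 27 + 36i


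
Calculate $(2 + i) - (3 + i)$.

(2 - 3) + (1 - 1)i = -1


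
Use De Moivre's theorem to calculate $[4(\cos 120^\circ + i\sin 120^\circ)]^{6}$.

By De Moivre: z^n = r^n(cos(nθ) + i sin(nθ))
= 4^6(cos(6*120°) + i sin(6*120°))
= 4096(cos 0° + i sin 0°)
= 4096


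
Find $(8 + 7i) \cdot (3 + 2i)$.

(a1*a2 - b1*b2) + (a1*b2 + b1*a2)i
= (24 - 14) + (16 + 21)i
= 10 + 37i


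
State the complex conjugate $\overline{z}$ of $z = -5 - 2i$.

If z = a + bi, then conjugate(z) = a - bi
conjugate(-5 - 2i) = -5 + 2i


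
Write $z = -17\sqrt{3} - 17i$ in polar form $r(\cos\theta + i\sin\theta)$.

r = |z| = sqrt(a^2 + b^2) = sqrt((-17*sqrt(3))^2 + (-17)^2) = sqrt(867 + 289) = sqrt(1156) = 34
θ = arctan(b/a) = arctan(-17/-29.4449) (quadrant-adjusted) = 210°
z = 34(cos 210° + i sin 210°)


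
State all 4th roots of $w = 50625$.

|w| = 50625, arg(w) = 0°
Root modulus = 50625^(1/4) = 15
Root arguments: θ_k = (0° + 360°k)/4 for k = 0, 1, ..., 3
Roots: 15, 15i, -15, -15i


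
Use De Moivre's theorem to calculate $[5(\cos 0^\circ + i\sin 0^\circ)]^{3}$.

By De Moivre: z^n = r^n(cos(nθ) + i sin(nθ))
= 5^3(cos(3*0°) + i sin(3*0°))
= 125(cos 0° + i sin 0°)
= 125


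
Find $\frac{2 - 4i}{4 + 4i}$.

Multiply numerator and denominator by conjugate (4 - 4i):
= (2 - 4i)(4 - 4i) / (4^2 + 4^2)
= (-8 - 24i) / 32
Divide through by 8: (-1 - 3i) / 4
= -1/4 - (3/4)i


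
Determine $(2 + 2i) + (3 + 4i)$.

(2 + 3) + (2 + 4)i = 5 + 6i


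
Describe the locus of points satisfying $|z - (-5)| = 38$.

|z - z0| = r describes a circle centered at z0 with radius r
Here z0 = -5 and r = 38
Locus: Circle centered at (-5, 0) with radius 38


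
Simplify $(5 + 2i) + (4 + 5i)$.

(5 + 4) + (2 + 5)i = 9 + 7i


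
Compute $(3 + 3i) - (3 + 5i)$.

(3 - 3) + (3 - 5)i = -2i


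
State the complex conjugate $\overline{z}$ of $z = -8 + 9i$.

If z = a + bi, then conjugate(z) = a - bi
conjugate(-8 + 9i) = -8 - 9i


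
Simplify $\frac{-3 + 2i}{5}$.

Divisor is real, so divide each part by 5:
= -3/5 + (2/5)i


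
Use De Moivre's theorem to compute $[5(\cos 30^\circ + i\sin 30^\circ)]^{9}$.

By De Moivre: z^n = r^n(cos(nθ) + i sin(nθ))
= 5^9(cos(9*30°) + i sin(9*30°))
= 1953125(cos 270° + i sin 270°)
= -1953125i


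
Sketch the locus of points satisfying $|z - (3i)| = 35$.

|z - z0| = r describes a circle centered at z0 with radius r
Here z0 = 3i and r = 35
Locus: Circle centered at (0, 3) with radius 35


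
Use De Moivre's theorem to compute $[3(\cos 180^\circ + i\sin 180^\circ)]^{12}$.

By De Moivre: z^n = r^n(cos(nθ) + i sin(nθ))
= 3^12(cos(12*180°) + i sin(12*180°))
= 531441(cos 0° + i sin 0°)
= 531441


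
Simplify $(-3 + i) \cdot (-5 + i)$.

(a1*a2 - b1*b2) + (a1*b2 + b1*a2)i
= (15 - 1) + (-3 + (-5))i
= 14 - 8i


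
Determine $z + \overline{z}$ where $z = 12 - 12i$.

z + conjugate(z) = (a + bi) + (a - bi) = 2a
= 2 * 12 = 24


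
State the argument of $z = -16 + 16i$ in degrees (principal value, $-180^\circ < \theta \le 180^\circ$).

θ = arctan(b/a) = arctan(16/-16) (quadrant-adjusted) = 135°


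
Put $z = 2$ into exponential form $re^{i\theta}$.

r = |z| = sqrt((2)^2 + (0)^2) = sqrt(4 + 0) = sqrt(4) = 2
b = 0 and a > 0, so z lies on the positive real axis: θ = 0
z = 2e^(i*0) = 2


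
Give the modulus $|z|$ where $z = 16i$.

|z| = sqrt(a^2 + b^2) = sqrt(0^2 + 16^2) = sqrt(256) = 16


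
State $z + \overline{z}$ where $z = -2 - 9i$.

z + conjugate(z) = (a + bi) + (a - bi) = 2a
= 2 * (-2) = -4


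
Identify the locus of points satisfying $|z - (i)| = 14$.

|z - z0| = r describes a circle centered at z0 with radius r
Here z0 = i and r = 14
Locus: Circle centered at (0, 1) with radius 14


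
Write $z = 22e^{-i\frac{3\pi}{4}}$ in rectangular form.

a = r cos θ = 22 * -sqrt(2)/2 = -11*sqrt(2)
b = r sin θ = 22 * -sqrt(2)/2 = -11*sqrt(2)
z = -11*sqrt(2) - 11*sqrt(2)i


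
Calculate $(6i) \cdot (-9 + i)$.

(a1*a2 - b1*b2) + (a1*b2 + b1*a2)i
= (0 - 6) + (0 + (-54))i
= -6 - 54i


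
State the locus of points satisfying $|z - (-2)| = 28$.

|z - z0| = r describes a circle centered at z0 with radius r
Here z0 = -2 and r = 28
Locus: Circle centered at (-2, 0) with radius 28


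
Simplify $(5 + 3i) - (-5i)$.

(5 - 0) + (3 - (-5))i = 5 + 8i


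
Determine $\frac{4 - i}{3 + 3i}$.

Multiply numerator and denominator by conjugate (3 - 3i):
= (4 - i)(3 - 3i) / (3^2 + 3^2)
= (9 - 15i) / 18
Divide through by 3: (3 - 5i) / 6
= 1/2 - (5/6)i


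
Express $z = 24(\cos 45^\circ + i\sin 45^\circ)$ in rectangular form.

a = r cos θ = 24 * sqrt(2)/2 = 12*sqrt(2)
b = r sin θ = 24 * sqrt(2)/2 = 12*sqrt(2)
z = 12*sqrt(2) + 12*sqrt(2)i


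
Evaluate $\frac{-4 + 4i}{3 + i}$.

Multiply numerator and denominator by conjugate (3 - i):
= (-4 + 4i)(3 - i) / (3^2 + 1^2)
= (-8 + 16i) / 10
Divide through by 2: (-4 + 8i) / 5
= -4/5 + (8/5)i


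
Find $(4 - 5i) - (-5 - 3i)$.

(4 - (-5)) + (-5 - (-3))i = 9 - 2i


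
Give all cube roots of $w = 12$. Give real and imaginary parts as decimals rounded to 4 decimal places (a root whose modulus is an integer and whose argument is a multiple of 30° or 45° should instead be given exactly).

|w| = 12, arg(w) = 0°
Root modulus = 12^(1/3) ≈ 2.289428
Root arguments: θ_k = (0° + 360°k)/3 for k = 0, 1, ..., 2
Compute each root as (root modulus)(cos θ_k + i sin θ_k) using full-precision intermediates, then round to 4 decimal places.
Roots: 2.2894, -1.1447 + 1.9827i, -1.1447 - 1.9827i


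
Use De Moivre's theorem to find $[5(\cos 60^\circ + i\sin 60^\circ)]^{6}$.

By De Moivre: z^n = r^n(cos(nθ) + i sin(nθ))
= 5^6(cos(6*60°) + i sin(6*60°))
= 15625(cos 0° + i sin 0°)
= 15625


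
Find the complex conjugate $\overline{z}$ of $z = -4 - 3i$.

If z = a + bi, then conjugate(z) = a - bi
conjugate(-4 - 3i) = -4 + 3i


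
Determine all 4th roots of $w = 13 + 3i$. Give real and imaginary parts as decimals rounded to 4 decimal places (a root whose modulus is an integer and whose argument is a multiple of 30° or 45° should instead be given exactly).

|w| = sqrt(178) ≈ 13.341664, arg(w) ≈ 12.994617°
Root modulus = sqrt(178)^(1/4) ≈ 1.911184
Root arguments: θ_k = (arg(w) + 360°k)/4 for k = 0, 1, ..., 3
Compute each root as (root modulus)(cos θ_k + i sin θ_k) using full-precision intermediates, then round to 4 decimal places.
Roots: 1.9081 + 0.1083i, -0.1083 + 1.9081i, -1.9081 - 0.1083i, 0.1083 - 1.9081i


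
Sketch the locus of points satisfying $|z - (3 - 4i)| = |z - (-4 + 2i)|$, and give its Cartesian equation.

|z - z1| = |z - z2| means z is equidistant from z1 and z2,
i.e. the perpendicular bisector of the segment from (3, -4) to (-4, 2) (midpoint (-1/2, -1)).
With z = x + yi, square both sides:
(x - 3)^2 + (y - (-4))^2 = (x - (-4))^2 + (y - 2)^2
The x^2 and y^2 terms cancel: -14x + 12y = 20 - 25 = -5
Simplify: 14x - 12y = 5
Locus: Perpendicular bisector of the segment from (3, -4) to (-4, 2): the line 14x - 12y = 5


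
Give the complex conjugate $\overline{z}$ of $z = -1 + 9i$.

If z = a + bi, then conjugate(z) = a - bi
conjugate(-1 + 9i) = -1 - 9i


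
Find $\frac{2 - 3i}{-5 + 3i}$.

Multiply numerator and denominator by conjugate (-5 - 3i):
= (2 - 3i)(-5 - 3i) / ((-5)^2 + 3^2)
= (-19 + 9i) / 34
= -19/34 + (9/34)i


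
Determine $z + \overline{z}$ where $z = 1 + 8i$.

z + conjugate(z) = (a + bi) + (a - bi) = 2a
= 2 * 1 = 2


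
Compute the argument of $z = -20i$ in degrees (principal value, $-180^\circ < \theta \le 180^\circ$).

a = 0 and b < 0, so z lies on the negative imaginary axis: θ = -90°


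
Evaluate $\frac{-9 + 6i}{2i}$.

Multiply numerator and denominator by conjugate (-2i):
= (-9 + 6i)(-2i) / (0^2 + 2^2)
= (12 + 18i) / 4
Divide through by 2: (6 + 9i) / 2
= 3 + (9/2)i


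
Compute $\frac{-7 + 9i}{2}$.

Divisor is real, so divide each part by 2:
= -7/2 + (9/2)i


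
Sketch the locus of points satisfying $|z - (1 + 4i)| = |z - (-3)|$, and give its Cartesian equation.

|z - z1| = |z - z2| means z is equidistant from z1 and z2,
i.e. the perpendicular bisector of the segment from (1, 4) to (-3, 0) (midpoint (-1, 2)).
With z = x + yi, square both sides:
(x - 1)^2 + (y - 4)^2 = (x - (-3))^2 + (y - 0)^2
The x^2 and y^2 terms cancel: -8x + (-8)y = 9 - 17 = -8
Simplify: x + y = 1
Locus: Perpendicular bisector of the segment from (1, 4) to (-3, 0): the line x + y = 1


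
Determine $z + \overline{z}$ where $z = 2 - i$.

z + conjugate(z) = (a + bi) + (a - bi) = 2a
= 2 * 2 = 4


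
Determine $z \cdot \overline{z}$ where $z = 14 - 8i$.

z * conjugate(z) = |z|^2 = a^2 + b^2
= 14^2 + (-8)^2 = 260


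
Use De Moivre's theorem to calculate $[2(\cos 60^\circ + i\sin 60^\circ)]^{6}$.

By De Moivre: z^n = r^n(cos(nθ) + i sin(nθ))
= 2^6(cos(6*60°) + i sin(6*60°))
= 64(cos 0° + i sin 0°)
= 64


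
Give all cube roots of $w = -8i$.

|w| = 8, arg(w) = 270°
Root modulus = 8^(1/3) = 2
Root arguments: θ_k = (270° + 360°k)/3 for k = 0, 1, ..., 2
Roots: 2i, -sqrt(3) - i, sqrt(3) - i


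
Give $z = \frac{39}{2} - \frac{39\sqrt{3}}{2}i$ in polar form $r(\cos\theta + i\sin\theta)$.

r = |z| = sqrt(a^2 + b^2) = sqrt((39/2)^2 + (-39*sqrt(3)/2)^2) = sqrt(1521/4 + 4563/4) = sqrt(1521) = 39
θ = arctan(b/a) = arctan(-33.775/19.5) (quadrant-adjusted) = 300°
z = 39(cos 300° + i sin 300°)


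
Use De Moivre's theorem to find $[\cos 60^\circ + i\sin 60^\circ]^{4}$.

By De Moivre: z^n = r^n(cos(nθ) + i sin(nθ))
= 1^4(cos(4*60°) + i sin(4*60°))
= 1(cos 240° + i sin 240°)
= -1/2 - (sqrt(3)/2)i


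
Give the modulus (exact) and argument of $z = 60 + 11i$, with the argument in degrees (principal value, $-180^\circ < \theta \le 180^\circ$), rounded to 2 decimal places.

|z| = sqrt(60^2 + 11^2) = 61
arg(z) = arctan(b/a) = arctan(11/60) (quadrant-adjusted) = 10.39°


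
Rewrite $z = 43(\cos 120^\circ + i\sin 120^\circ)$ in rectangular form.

a = r cos θ = 43 * -1/2 = -43/2
b = r sin θ = 43 * sqrt(3)/2 = 43*sqrt(3)/2
z = -43/2 + (43*sqrt(3)/2)i


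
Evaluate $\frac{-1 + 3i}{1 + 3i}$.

Multiply numerator and denominator by conjugate (1 - 3i):
= (-1 + 3i)(1 - 3i) / (1^2 + 3^2)
= (8 + 6i) / 10
Divide through by 2: (4 + 3i) / 5
= 4/5 + (3/5)i


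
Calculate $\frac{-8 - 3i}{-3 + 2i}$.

Multiply numerator and denominator by conjugate (-3 - 2i):
= (-8 - 3i)(-3 - 2i) / ((-3)^2 + 2^2)
= (18 + 25i) / 13
= 18/13 + (25/13)i


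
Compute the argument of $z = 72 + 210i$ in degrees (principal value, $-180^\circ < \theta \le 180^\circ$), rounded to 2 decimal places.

θ = arctan(b/a) = arctan(210/72) (quadrant-adjusted) = 71.08°


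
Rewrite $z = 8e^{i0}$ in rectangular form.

a = r cos θ = 8 * 1 = 8
b = r sin θ = 8 * 0 = 0
z = 8


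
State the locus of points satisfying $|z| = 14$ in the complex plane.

|z| = 14 means sqrt(x^2 + y^2) = 14
This is a circle of radius 14 centered at the origin


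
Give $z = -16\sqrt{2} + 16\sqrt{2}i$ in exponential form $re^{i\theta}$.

r = |z| = sqrt((-16*sqrt(2))^2 + (16*sqrt(2))^2) = sqrt(512 + 512) = sqrt(1024) = 32
θ = arctan(b/a) = arctan(22.6274/-22.6274) (quadrant-adjusted) = 135° = 3π/4
z = 32e^(i*3π/4)


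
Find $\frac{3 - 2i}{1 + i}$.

Multiply numerator and denominator by conjugate (1 - i):
= (3 - 2i)(1 - i) / (1^2 + 1^2)
= (1 - 5i) / 2
= 1/2 - (5/2)i


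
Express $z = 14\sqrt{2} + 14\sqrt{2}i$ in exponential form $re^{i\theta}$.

r = |z| = sqrt((14*sqrt(2))^2 + (14*sqrt(2))^2) = sqrt(392 + 392) = sqrt(784) = 28
θ = arctan(b/a) = arctan(19.799/19.799) (quadrant-adjusted) = 45° = π/4
z = 28e^(i*π/4)


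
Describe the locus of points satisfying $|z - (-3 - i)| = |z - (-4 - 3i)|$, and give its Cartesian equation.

|z - z1| = |z - z2| means z is equidistant from z1 and z2,
i.e. the perpendicular bisector of the segment from (-3, -1) to (-4, -3) (midpoint (-7/2, -2)).
With z = x + yi, square both sides:
(x - (-3))^2 + (y - (-1))^2 = (x - (-4))^2 + (y - (-3))^2
The x^2 and y^2 terms cancel: -2x + (-4)y = 25 - 10 = 15
Simplify: 2x + 4y = -15
Locus: Perpendicular bisector of the segment from (-3, -1) to (-4, -3): the line 2x + 4y = -15


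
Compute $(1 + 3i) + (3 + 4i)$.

(1 + 3) + (3 + 4)i = 4 + 7i


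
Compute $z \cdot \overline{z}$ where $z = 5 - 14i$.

z * conjugate(z) = |z|^2 = a^2 + b^2
= 5^2 + (-14)^2 = 221


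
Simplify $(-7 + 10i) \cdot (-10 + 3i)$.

(a1*a2 - b1*b2) + (a1*b2 + b1*a2)i
= (70 - 30) + (-21 + (-100))i
= 40 - 121i


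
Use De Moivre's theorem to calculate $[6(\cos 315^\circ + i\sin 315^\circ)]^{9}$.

By De Moivre: z^n = r^n(cos(nθ) + i sin(nθ))
= 6^9(cos(9*315°) + i sin(9*315°))
= 10077696(cos 315° + i sin 315°)
= 5038848*sqrt(2) - 5038848*sqrt(2)i


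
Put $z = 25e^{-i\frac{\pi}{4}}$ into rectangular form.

a = r cos θ = 25 * sqrt(2)/2 = 25*sqrt(2)/2
b = r sin θ = 25 * -sqrt(2)/2 = -25*sqrt(2)/2
z = 25*sqrt(2)/2 - (25*sqrt(2)/2)i


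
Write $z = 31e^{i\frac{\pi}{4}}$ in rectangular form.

a = r cos θ = 31 * sqrt(2)/2 = 31*sqrt(2)/2
b = r sin θ = 31 * sqrt(2)/2 = 31*sqrt(2)/2
z = 31*sqrt(2)/2 + (31*sqrt(2)/2)i


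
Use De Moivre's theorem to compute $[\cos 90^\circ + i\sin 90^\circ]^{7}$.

By De Moivre: z^n = r^n(cos(nθ) + i sin(nθ))
= 1^7(cos(7*90°) + i sin(7*90°))
= 1(cos 270° + i sin 270°)
= -i


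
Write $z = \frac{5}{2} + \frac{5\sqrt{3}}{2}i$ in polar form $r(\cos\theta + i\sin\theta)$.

r = |z| = sqrt(a^2 + b^2) = sqrt((5/2)^2 + (5*sqrt(3)/2)^2) = sqrt(25/4 + 75/4) = sqrt(25) = 5
θ = arctan(b/a) = arctan(4.3301/2.5) (quadrant-adjusted) = 60°
z = 5(cos 60° + i sin 60°)


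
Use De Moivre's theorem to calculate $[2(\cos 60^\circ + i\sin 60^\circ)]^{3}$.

By De Moivre: z^n = r^n(cos(nθ) + i sin(nθ))
= 2^3(cos(3*60°) + i sin(3*60°))
= 8(cos 180° + i sin 180°)
= -8


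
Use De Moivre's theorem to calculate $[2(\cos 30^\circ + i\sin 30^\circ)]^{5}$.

By De Moivre: z^n = r^n(cos(nθ) + i sin(nθ))
= 2^5(cos(5*30°) + i sin(5*30°))
= 32(cos 150° + i sin 150°)
= -16*sqrt(3) + 16i


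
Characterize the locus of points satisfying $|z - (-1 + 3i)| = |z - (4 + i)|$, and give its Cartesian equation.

|z - z1| = |z - z2| means z is equidistant from z1 and z2,
i.e. the perpendicular bisector of the segment from (-1, 3) to (4, 1) (midpoint (3/2, 2)).
With z = x + yi, square both sides:
(x - (-1))^2 + (y - 3)^2 = (x - 4)^2 + (y - 1)^2
The x^2 and y^2 terms cancel: 10x + (-4)y = 17 - 10 = 7
Simplify: 10x - 4y = 7
Locus: Perpendicular bisector of the segment from (-1, 3) to (4, 1): the line 10x - 4y = 7


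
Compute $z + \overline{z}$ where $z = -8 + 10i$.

z + conjugate(z) = (a + bi) + (a - bi) = 2a
= 2 * (-8) = -16


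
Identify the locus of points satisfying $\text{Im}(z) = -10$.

Im(z) = y where z = x + yi; the equation y = -10 is satisfied by all points with that y-coordinate
Locus: Horizontal line y = -10


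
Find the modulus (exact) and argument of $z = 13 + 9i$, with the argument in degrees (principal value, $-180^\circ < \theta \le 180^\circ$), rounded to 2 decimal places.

|z| = sqrt(13^2 + 9^2) = sqrt(250)
arg(z) = arctan(b/a) = arctan(9/13) (quadrant-adjusted) = 34.70°


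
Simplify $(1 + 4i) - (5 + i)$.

(1 - 5) + (4 - 1)i = -4 + 3i


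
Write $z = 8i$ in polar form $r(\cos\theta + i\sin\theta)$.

r = |z| = sqrt(a^2 + b^2) = sqrt((0)^2 + (8)^2) = sqrt(0 + 64) = sqrt(64) = 8
a = 0 and b > 0, so z lies on the positive imaginary axis: θ = 90°
z = 8(cos 90° + i sin 90°)


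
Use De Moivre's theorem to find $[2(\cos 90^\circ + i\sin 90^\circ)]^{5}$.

By De Moivre: z^n = r^n(cos(nθ) + i sin(nθ))
= 2^5(cos(5*90°) + i sin(5*90°))
= 32(cos 90° + i sin 90°)
= 32i


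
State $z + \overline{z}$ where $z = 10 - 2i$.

z + conjugate(z) = (a + bi) + (a - bi) = 2a
= 2 * 10 = 20


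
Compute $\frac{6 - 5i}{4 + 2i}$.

Multiply numerator and denominator by conjugate (4 - 2i):
= (6 - 5i)(4 - 2i) / (4^2 + 2^2)
= (14 - 32i) / 20
Divide through by 2: (7 - 16i) / 10
= 7/10 - (8/5)i


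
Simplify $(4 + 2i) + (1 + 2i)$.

(4 + 1) + (2 + 2)i = 5 + 4i


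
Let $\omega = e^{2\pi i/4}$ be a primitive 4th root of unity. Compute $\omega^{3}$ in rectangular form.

ω^3 = e^(2πi·3/4) = e^(i·3π/2)
= cos(3π/2) + i sin(3π/2)
= -i


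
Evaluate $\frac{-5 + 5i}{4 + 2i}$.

Multiply numerator and denominator by conjugate (4 - 2i):
= (-5 + 5i)(4 - 2i) / (4^2 + 2^2)
= (-10 + 30i) / 20
Divide through by 10: (-1 + 3i) / 2
= -1/2 + (3/2)i


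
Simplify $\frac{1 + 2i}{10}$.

Divisor is real, so divide each part by 10:
= 1/10 + (1/5)i


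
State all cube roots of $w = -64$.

|w| = 64, arg(w) = 180°
Root modulus = 64^(1/3) = 4
Root arguments: θ_k = (180° + 360°k)/3 for k = 0, 1, ..., 2
Roots: 2 + 2*sqrt(3)i, -4, 2 - 2*sqrt(3)i


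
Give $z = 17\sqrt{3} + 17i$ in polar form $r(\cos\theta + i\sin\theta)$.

r = |z| = sqrt(a^2 + b^2) = sqrt((17*sqrt(3))^2 + (17)^2) = sqrt(867 + 289) = sqrt(1156) = 34
θ = arctan(b/a) = arctan(17/29.4449) (quadrant-adjusted) = 30°
z = 34(cos 30° + i sin 30°)


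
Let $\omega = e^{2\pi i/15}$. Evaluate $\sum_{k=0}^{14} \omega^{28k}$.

Let ζ = ω^28 = e^(2πi·28/15). Since 15 ∤ 28, ζ ≠ 1.
Sum = Σ_{k=0}^{14} ζ^k = (ζ^15 - 1)/(ζ - 1) = (ω^{28·15} - 1)/(ζ - 1) = (1 - 1)/(ζ - 1) = 0


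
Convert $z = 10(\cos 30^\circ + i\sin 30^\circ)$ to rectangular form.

a = r cos θ = 10 * sqrt(3)/2 = 5*sqrt(3)
b = r sin θ = 10 * 1/2 = 5
z = 5*sqrt(3) + 5i


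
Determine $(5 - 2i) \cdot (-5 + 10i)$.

(a1*a2 - b1*b2) + (a1*b2 + b1*a2)i
= (-25 - (-20)) + (50 + 10)i
= -5 + 60i


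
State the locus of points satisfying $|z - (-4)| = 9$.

|z - z0| = r describes a circle centered at z0 with radius r
Here z0 = -4 and r = 9
Locus: Circle centered at (-4, 0) with radius 9


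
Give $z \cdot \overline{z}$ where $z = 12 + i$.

z * conjugate(z) = |z|^2 = a^2 + b^2
= 12^2 + 1^2 = 145


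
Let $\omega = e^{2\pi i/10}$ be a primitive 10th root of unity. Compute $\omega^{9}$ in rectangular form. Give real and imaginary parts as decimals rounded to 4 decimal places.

ω^9 = e^(2πi·9/10) = e^(i·9π/5)
= cos(9π/5) + i sin(9π/5)
= 0.8090 - 0.5878i


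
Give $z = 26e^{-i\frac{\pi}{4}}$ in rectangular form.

a = r cos θ = 26 * sqrt(2)/2 = 13*sqrt(2)
b = r sin θ = 26 * -sqrt(2)/2 = -13*sqrt(2)
z = 13*sqrt(2) - 13*sqrt(2)i


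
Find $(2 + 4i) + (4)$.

(2 + 4) + (4 + 0)i = 6 + 4i


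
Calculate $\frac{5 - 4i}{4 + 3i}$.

Multiply numerator and denominator by conjugate (4 - 3i):
= (5 - 4i)(4 - 3i) / (4^2 + 3^2)
= (8 - 31i) / 25
= 8/25 - (31/25)i


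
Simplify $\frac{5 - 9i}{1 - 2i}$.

Multiply numerator and denominator by conjugate (1 + 2i):
= (5 - 9i)(1 + 2i) / (1^2 + (-2)^2)
= (23 + i) / 5
= 23/5 + (1/5)i


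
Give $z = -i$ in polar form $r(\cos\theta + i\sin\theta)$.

r = |z| = sqrt(a^2 + b^2) = sqrt((0)^2 + (-1)^2) = sqrt(0 + 1) = sqrt(1) = 1
a = 0 and b < 0, so z lies on the negative imaginary axis: θ = 270°
z = 1(cos 270° + i sin 270°)


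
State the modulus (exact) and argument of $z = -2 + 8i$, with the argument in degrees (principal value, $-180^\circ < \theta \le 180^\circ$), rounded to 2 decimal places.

|z| = sqrt((-2)^2 + 8^2) = sqrt(68)
arg(z) = arctan(b/a) = arctan(8/-2) (quadrant-adjusted) = 104.04°


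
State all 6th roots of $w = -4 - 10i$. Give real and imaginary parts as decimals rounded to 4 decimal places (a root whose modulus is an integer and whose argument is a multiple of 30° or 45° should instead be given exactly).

|w| = sqrt(116) ≈ 10.770330, arg(w) ≈ 248.198591°
Root modulus = sqrt(116)^(1/6) ≈ 1.486066
Root arguments: θ_k = (arg(w) + 360°k)/6 for k = 0, 1, ..., 5
Compute each root as (root modulus)(cos θ_k + i sin θ_k) using full-precision intermediates, then round to 4 decimal places.
Roots: 1.1153 + 0.9821i, -0.2929 + 1.4569i, -1.4082 + 0.4748i, -1.1153 - 0.9821i, 0.2929 - 1.4569i, 1.4082 - 0.4748i


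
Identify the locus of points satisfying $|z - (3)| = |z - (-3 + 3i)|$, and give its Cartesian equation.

|z - z1| = |z - z2| means z is equidistant from z1 and z2,
i.e. the perpendicular bisector of the segment from (3, 0) to (-3, 3) (midpoint (0, 3/2)).
With z = x + yi, square both sides:
(x - 3)^2 + (y - 0)^2 = (x - (-3))^2 + (y - 3)^2
The x^2 and y^2 terms cancel: -12x + 6y = 18 - 9 = 9
Simplify: 4x - 2y = -3
Locus: Perpendicular bisector of the segment from (3, 0) to (-3, 3): the line 4x - 2y = -3


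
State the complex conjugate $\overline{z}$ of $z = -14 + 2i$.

If z = a + bi, then conjugate(z) = a - bi
conjugate(-14 + 2i) = -14 - 2i


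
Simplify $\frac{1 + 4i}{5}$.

Divisor is real, so divide each part by 5:
= 1/5 + (4/5)i


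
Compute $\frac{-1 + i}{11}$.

Divisor is real, so divide each part by 11:
= -1/11 + (1/11)i


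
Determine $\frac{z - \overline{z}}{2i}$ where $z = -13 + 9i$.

z - conjugate(z) = 2bi
(z - conjugate(z))/(2i) = 2bi/(2i) = b = 9


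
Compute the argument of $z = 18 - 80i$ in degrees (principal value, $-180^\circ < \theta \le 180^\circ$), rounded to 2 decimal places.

θ = arctan(b/a) = arctan(-80/18) (quadrant-adjusted) = -77.32°


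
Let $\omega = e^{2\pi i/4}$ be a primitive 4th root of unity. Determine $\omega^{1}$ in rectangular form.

ω^1 = e^(2πi·1/4) = e^(i·1π/2)
= cos(1π/2) + i sin(1π/2)
= i


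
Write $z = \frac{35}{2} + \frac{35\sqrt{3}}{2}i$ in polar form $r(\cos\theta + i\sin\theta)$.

r = |z| = sqrt(a^2 + b^2) = sqrt((35/2)^2 + (35*sqrt(3)/2)^2) = sqrt(1225/4 + 3675/4) = sqrt(1225) = 35
θ = arctan(b/a) = arctan(30.3109/17.5) (quadrant-adjusted) = 60°
z = 35(cos 60° + i sin 60°)


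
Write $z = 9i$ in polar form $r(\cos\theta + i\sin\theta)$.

r = |z| = sqrt(a^2 + b^2) = sqrt((0)^2 + (9)^2) = sqrt(0 + 81) = sqrt(81) = 9
a = 0 and b > 0, so z lies on the positive imaginary axis: θ = 90°
z = 9(cos 90° + i sin 90°)


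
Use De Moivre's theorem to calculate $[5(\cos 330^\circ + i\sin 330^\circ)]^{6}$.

By De Moivre: z^n = r^n(cos(nθ) + i sin(nθ))
= 5^6(cos(6*330°) + i sin(6*330°))
= 15625(cos 180° + i sin 180°)
= -15625


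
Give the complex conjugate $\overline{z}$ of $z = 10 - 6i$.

If z = a + bi, then conjugate(z) = a - bi
conjugate(10 - 6i) = 10 + 6i


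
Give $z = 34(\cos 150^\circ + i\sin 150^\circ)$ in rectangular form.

a = r cos θ = 34 * -sqrt(3)/2 = -17*sqrt(3)
b = r sin θ = 34 * 1/2 = 17
z = -17*sqrt(3) + 17i


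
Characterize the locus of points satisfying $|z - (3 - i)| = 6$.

|z - z0| = r describes a circle centered at z0 with radius r
Here z0 = 3 - i and r = 6
Locus: Circle centered at (3, -1) with radius 6


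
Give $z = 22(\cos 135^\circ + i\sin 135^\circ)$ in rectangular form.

a = r cos θ = 22 * -sqrt(2)/2 = -11*sqrt(2)
b = r sin θ = 22 * sqrt(2)/2 = 11*sqrt(2)
z = -11*sqrt(2) + 11*sqrt(2)i


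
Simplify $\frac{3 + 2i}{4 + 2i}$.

Multiply numerator and denominator by conjugate (4 - 2i):
= (3 + 2i)(4 - 2i) / (4^2 + 2^2)
= (16 + 2i) / 20
Divide through by 2: (8 + i) / 10
= 4/5 + (1/10)i


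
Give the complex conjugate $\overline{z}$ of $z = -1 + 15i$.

If z = a + bi, then conjugate(z) = a - bi
conjugate(-1 + 15i) = -1 - 15i


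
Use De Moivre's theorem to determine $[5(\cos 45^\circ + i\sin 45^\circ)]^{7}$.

By De Moivre: z^n = r^n(cos(nθ) + i sin(nθ))
= 5^7(cos(7*45°) + i sin(7*45°))
= 78125(cos 315° + i sin 315°)
= 78125*sqrt(2)/2 - (78125*sqrt(2)/2)i


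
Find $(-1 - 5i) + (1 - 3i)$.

(-1 + 1) + (-5 + (-3))i = -8i


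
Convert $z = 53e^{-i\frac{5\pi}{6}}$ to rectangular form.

a = r cos θ = 53 * -sqrt(3)/2 = -53*sqrt(3)/2
b = r sin θ = 53 * -1/2 = -53/2
z = -53*sqrt(3)/2 - (53/2)i


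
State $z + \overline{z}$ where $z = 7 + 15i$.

z + conjugate(z) = (a + bi) + (a - bi) = 2a
= 2 * 7 = 14


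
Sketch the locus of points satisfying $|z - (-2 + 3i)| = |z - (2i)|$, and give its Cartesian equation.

|z - z1| = |z - z2| means z is equidistant from z1 and z2,
i.e. the perpendicular bisector of the segment from (-2, 3) to (0, 2) (midpoint (-1, 5/2)).
With z = x + yi, square both sides:
(x - (-2))^2 + (y - 3)^2 = (x - 0)^2 + (y - 2)^2
The x^2 and y^2 terms cancel: 4x + (-2)y = 4 - 13 = -9
Simplify: 4x - 2y = -9
Locus: Perpendicular bisector of the segment from (-2, 3) to (0, 2): the line 4x - 2y = -9


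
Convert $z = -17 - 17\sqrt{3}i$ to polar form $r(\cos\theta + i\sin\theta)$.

r = |z| = sqrt(a^2 + b^2) = sqrt((-17)^2 + (-17*sqrt(3))^2) = sqrt(289 + 867) = sqrt(1156) = 34
θ = arctan(b/a) = arctan(-29.4449/-17) (quadrant-adjusted) = 240°
z = 34(cos 240° + i sin 240°)


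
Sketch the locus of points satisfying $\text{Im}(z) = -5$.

Im(z) = y where z = x + yi; the equation y = -5 is satisfied by all points with that y-coordinate
Locus: Horizontal line y = -5


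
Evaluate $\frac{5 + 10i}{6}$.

Divisor is real, so divide each part by 6:
= 5/6 + (5/3)i


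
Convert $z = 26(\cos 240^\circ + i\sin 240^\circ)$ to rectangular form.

a = r cos θ = 26 * -1/2 = -13
b = r sin θ = 26 * -sqrt(3)/2 = -13*sqrt(3)
z = -13 - 13*sqrt(3)i


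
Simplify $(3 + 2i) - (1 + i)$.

(3 - 1) + (2 - 1)i = 2 + i


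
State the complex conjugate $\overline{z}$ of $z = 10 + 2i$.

If z = a + bi, then conjugate(z) = a - bi
conjugate(10 + 2i) = 10 - 2i


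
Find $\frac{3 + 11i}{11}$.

Divisor is real, so divide each part by 11:
= 3/11 + i


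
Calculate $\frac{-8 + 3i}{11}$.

Divisor is real, so divide each part by 11:
= -8/11 + (3/11)i


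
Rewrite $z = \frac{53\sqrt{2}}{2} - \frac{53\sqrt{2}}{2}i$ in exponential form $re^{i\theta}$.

r = |z| = sqrt((53*sqrt(2)/2)^2 + (-53*sqrt(2)/2)^2) = sqrt(2809/2 + 2809/2) = sqrt(2809) = 53
θ = arctan(b/a) = arctan(-37.4767/37.4767) (quadrant-adjusted) = -45° = -π/4
z = 53e^(-i*π/4)


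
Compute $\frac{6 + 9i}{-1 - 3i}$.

Multiply numerator and denominator by conjugate (-1 + 3i):
= (6 + 9i)(-1 + 3i) / ((-1)^2 + (-3)^2)
= (-33 + 9i) / 10
= -33/10 + (9/10)i


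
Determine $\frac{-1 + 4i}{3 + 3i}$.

Multiply numerator and denominator by conjugate (3 - 3i):
= (-1 + 4i)(3 - 3i) / (3^2 + 3^2)
= (9 + 15i) / 18
Divide through by 3: (3 + 5i) / 6
= 1/2 + (5/6)i


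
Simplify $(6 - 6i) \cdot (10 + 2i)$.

(a1*a2 - b1*b2) + (a1*b2 + b1*a2)i
= (60 - (-12)) + (12 + (-60))i
= 72 - 48i


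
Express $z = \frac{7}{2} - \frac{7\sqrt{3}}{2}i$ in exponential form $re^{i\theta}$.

r = |z| = sqrt((7/2)^2 + (-7*sqrt(3)/2)^2) = sqrt(49/4 + 147/4) = sqrt(49) = 7
θ = arctan(b/a) = arctan(-6.0622/3.5) (quadrant-adjusted) = -60° = -π/3
z = 7e^(-i*π/3)


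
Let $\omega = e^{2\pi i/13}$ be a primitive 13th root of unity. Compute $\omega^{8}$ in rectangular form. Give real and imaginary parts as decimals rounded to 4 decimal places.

ω^8 = e^(2πi·8/13) = e^(i·16π/13)
= cos(16π/13) + i sin(16π/13)
= -0.7485 - 0.6631i


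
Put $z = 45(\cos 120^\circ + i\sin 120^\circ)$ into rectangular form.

a = r cos θ = 45 * -1/2 = -45/2
b = r sin θ = 45 * sqrt(3)/2 = 45*sqrt(3)/2
z = -45/2 + (45*sqrt(3)/2)i


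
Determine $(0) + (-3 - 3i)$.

(0 + (-3)) + (0 + (-3))i = -3 - 3i


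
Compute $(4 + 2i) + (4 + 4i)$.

(4 + 4) + (2 + 4)i = 8 + 6i


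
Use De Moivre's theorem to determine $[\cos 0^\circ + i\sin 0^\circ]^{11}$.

By De Moivre: z^n = r^n(cos(nθ) + i sin(nθ))
= 1^11(cos(11*0°) + i sin(11*0°))
= 1(cos 0° + i sin 0°)
= 1


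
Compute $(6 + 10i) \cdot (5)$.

(a1*a2 - b1*b2) + (a1*b2 + b1*a2)i
= (30 - 0) + (0 + 50)i
= 30 + 50i


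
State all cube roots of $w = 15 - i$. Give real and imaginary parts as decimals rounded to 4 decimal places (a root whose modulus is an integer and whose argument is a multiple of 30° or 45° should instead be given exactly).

|w| = sqrt(226) ≈ 15.033296, arg(w) ≈ 356.185925°
Root modulus = sqrt(226)^(1/3) ≈ 2.468036
Root arguments: θ_k = (arg(w) + 360°k)/3 for k = 0, 1, ..., 2
Compute each root as (root modulus)(cos θ_k + i sin θ_k) using full-precision intermediates, then round to 4 decimal places.
Roots: -1.1863 + 2.1642i, -1.2811 - 2.1095i, 2.4674 - 0.0548i


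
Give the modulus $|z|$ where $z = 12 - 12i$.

|z| = sqrt(a^2 + b^2) = sqrt(12^2 + (-12)^2) = sqrt(288) = sqrt(288)


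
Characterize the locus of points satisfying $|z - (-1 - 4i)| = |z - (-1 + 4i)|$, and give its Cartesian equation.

|z - z1| = |z - z2| means z is equidistant from z1 and z2,
i.e. the perpendicular bisector of the segment from (-1, -4) to (-1, 4) (midpoint (-1, 0)).
With z = x + yi, square both sides:
(x - (-1))^2 + (y - (-4))^2 = (x - (-1))^2 + (y - 4)^2
The x^2 and y^2 terms cancel: 0x + 16y = 17 - 17 = 0
Simplify: y = 0
Locus: Perpendicular bisector of the segment from (-1, -4) to (-1, 4): the line y = 0


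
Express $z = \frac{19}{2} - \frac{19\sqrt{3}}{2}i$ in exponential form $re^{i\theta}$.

r = |z| = sqrt((19/2)^2 + (-19*sqrt(3)/2)^2) = sqrt(361/4 + 1083/4) = sqrt(361) = 19
θ = arctan(b/a) = arctan(-16.4545/9.5) (quadrant-adjusted) = -60° = -π/3
z = 19e^(-i*π/3)


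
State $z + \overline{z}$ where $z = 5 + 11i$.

z + conjugate(z) = (a + bi) + (a - bi) = 2a
= 2 * 5 = 10


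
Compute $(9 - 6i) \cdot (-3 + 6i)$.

(a1*a2 - b1*b2) + (a1*b2 + b1*a2)i
= (-27 - (-36)) + (54 + 18)i
= 9 + 72i


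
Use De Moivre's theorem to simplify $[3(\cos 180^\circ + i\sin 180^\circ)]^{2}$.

By De Moivre: z^n = r^n(cos(nθ) + i sin(nθ))
= 3^2(cos(2*180°) + i sin(2*180°))
= 9(cos 0° + i sin 0°)
= 9
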